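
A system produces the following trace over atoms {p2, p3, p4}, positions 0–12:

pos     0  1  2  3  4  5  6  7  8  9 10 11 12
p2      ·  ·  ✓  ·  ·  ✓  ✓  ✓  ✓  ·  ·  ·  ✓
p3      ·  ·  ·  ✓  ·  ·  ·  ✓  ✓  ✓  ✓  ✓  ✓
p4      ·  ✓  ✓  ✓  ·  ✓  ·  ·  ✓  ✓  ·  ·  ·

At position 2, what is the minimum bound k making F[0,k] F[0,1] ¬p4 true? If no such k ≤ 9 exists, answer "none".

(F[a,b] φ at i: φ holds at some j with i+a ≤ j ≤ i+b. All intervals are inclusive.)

Scan j = 2,3,… for F[0,1] ¬p4:
  j=2: fails
  j=3: holds
First hit at j=3, so smallest k = 3-2 = 1.

1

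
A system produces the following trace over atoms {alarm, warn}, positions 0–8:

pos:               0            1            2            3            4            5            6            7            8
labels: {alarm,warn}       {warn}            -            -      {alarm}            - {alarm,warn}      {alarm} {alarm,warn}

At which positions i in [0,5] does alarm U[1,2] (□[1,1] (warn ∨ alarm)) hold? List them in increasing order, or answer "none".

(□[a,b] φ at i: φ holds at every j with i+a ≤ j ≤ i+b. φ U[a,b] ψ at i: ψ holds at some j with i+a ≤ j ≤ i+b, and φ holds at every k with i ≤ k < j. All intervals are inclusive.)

Evaluate at each i in [0,5]:
  i=0: ✗ (no rhs in [1,2])
  i=1: ✗ (lhs fails at k=1 before rhs at j=3)
  i=2: ✗ (lhs fails at k=2 before rhs at j=3)
  i=3: ✗ (lhs fails at k=3 before rhs at j=5)
  i=4: ✓ (rhs at j=5; lhs holds on [4,4])
  i=5: ✗ (lhs fails at k=5 before rhs at j=6)

4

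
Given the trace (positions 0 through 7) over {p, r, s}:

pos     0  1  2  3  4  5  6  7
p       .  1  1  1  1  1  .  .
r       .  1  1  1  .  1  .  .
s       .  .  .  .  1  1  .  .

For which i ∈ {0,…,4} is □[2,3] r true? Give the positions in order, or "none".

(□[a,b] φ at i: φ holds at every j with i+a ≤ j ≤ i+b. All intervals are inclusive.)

Evaluate at each i in [0,4]:
  i=0: ✓ (all of [2,3])
  i=1: ✗ (fails at j=4)
  i=2: ✗ (fails at j=4)
  i=3: ✗ (fails at j=6)
  i=4: ✗ (fails at j=6)

0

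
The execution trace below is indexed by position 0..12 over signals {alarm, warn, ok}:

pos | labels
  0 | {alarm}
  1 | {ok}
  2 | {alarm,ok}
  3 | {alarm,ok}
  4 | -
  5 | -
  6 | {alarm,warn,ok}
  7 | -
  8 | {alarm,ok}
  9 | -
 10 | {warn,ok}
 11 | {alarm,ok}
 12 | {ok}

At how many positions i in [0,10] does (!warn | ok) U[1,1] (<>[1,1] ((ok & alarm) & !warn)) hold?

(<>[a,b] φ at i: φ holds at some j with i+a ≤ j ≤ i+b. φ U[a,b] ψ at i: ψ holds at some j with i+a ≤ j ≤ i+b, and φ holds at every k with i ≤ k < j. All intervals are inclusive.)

Evaluate at each i in [0,10]:
  i=0: ✓ (rhs at j=1; lhs holds on [0,0])
  i=1: ✓ (rhs at j=2; lhs holds on [1,1])
  i=2: ✗ (no rhs in [3,3])
  i=3: ✗ (no rhs in [4,4])
  i=4: ✗ (no rhs in [5,5])
  i=5: ✗ (no rhs in [6,6])
  i=6: ✓ (rhs at j=7; lhs holds on [6,6])
  i=7: ✗ (no rhs in [8,8])
  i=8: ✗ (no rhs in [9,9])
  i=9: ✓ (rhs at j=10; lhs holds on [9,9])
  i=10: ✗ (no rhs in [11,11])
Positions where it holds: {0, 1, 6, 9} → 4.

4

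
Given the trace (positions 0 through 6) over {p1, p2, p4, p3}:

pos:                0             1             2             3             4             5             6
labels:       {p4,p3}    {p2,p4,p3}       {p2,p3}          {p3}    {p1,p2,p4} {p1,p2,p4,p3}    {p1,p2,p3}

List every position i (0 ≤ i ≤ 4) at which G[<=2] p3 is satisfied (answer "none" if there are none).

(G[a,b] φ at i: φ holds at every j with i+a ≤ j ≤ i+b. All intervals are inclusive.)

Evaluate at each i in [0,4]:
  i=0: ✓ (all of [0,2])
  i=1: ✓ (all of [1,3])
  i=2: ✗ (fails at j=4)
  i=3: ✗ (fails at j=4)
  i=4: ✗ (fails at j=4)

0, 1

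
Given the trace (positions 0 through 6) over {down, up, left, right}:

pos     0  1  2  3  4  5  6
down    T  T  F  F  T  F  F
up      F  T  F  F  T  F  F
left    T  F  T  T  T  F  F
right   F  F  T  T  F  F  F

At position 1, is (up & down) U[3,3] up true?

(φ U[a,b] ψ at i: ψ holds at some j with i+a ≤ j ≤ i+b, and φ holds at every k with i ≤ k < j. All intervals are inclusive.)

No

Need some j in [4,4] with up, and (up & down) at every k in [1,j-1].
  j=4: up holds, but (up & down) fails at k=2 → not this j.
No j in the window works → until fails.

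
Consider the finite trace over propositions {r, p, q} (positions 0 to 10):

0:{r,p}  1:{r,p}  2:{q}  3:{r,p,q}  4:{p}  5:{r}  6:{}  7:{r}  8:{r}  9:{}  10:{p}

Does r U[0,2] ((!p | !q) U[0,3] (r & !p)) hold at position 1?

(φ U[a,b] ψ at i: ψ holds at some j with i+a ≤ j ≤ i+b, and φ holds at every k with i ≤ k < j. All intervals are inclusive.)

Need some j in [1,3] with ((!p | !q) U[0,3] (r & !p)), and r at every k in [1,j-1].
  j=1: ((!p | !q) U[0,3] (r & !p)) — fails.
  j=2: ((!p | !q) U[0,3] (r & !p)) — fails.
  j=3: ((!p | !q) U[0,3] (r & !p)) — fails.
No j in the window works → until fails.

No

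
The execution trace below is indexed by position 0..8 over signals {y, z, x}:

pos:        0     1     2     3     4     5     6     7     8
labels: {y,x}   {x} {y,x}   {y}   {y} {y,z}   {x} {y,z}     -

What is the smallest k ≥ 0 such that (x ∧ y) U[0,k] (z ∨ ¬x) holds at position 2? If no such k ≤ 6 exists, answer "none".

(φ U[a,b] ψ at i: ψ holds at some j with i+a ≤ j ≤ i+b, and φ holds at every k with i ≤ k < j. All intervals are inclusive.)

Need earliest j ≥ 2 with (z ∨ ¬x), and (x ∧ y) at every k in [2,j-1].
  j=2: rhs fails.
  j=3: rhs holds; lhs holds on [2,2]. k = 1.

1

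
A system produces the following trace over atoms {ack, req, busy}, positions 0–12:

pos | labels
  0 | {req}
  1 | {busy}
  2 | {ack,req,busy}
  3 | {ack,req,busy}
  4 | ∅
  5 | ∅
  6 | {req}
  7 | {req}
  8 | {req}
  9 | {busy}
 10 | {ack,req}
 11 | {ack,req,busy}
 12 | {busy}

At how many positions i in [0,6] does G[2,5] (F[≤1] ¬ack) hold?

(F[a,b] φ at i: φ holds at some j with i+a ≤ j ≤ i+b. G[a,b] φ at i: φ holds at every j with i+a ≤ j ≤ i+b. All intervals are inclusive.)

4

Evaluate at each i in [0,6]:
  i=0: ✗ (fails at j=2)
  i=1: ✓ (all of [3,6])
  i=2: ✓ (all of [4,7])
  i=3: ✓ (all of [5,8])
  i=4: ✓ (all of [6,9])
  i=5: ✗ (fails at j=10)
  i=6: ✗ (fails at j=10)
Positions where it holds: {1, 2, 3, 4} → 4.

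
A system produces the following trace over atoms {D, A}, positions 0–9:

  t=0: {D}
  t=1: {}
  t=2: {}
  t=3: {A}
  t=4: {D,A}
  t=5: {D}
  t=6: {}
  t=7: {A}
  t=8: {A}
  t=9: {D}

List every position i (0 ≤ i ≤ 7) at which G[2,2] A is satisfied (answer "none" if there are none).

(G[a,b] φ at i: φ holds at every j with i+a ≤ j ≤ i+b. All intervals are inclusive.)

1, 2, 5, 6

Evaluate at each i in [0,7]:
  i=0: ✗ (fails at j=2)
  i=1: ✓ (all of [3,3])
  i=2: ✓ (all of [4,4])
  i=3: ✗ (fails at j=5)
  i=4: ✗ (fails at j=6)
  i=5: ✓ (all of [7,7])
  i=6: ✓ (all of [8,8])
  i=7: ✗ (fails at j=9)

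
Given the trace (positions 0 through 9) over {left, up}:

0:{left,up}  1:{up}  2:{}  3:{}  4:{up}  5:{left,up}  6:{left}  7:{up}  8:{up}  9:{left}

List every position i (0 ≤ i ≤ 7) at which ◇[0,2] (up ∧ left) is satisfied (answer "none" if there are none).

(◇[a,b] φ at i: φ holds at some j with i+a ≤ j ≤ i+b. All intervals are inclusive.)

Evaluate at each i in [0,7]:
  i=0: ✓ (witness j=0)
  i=1: ✗ (none in [1,3])
  i=2: ✗ (none in [2,4])
  i=3: ✓ (witness j=5)
  i=4: ✓ (witness j=5)
  i=5: ✓ (witness j=5)
  i=6: ✗ (none in [6,8])
  i=7: ✗ (none in [7,9])

0, 3, 4, 5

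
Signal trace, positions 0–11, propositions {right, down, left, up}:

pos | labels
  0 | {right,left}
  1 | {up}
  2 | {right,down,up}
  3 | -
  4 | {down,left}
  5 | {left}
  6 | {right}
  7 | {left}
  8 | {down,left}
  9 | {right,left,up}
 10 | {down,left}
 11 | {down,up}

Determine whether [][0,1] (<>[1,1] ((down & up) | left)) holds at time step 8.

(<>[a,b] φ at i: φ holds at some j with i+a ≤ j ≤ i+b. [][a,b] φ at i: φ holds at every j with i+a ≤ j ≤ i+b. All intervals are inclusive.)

Check <>[1,1] ((down & up) | left) at every j in [8,9]:
  j=8: holds (witness at 9)
  j=9: holds (witness at 10)
All positions satisfy it → formula holds.

True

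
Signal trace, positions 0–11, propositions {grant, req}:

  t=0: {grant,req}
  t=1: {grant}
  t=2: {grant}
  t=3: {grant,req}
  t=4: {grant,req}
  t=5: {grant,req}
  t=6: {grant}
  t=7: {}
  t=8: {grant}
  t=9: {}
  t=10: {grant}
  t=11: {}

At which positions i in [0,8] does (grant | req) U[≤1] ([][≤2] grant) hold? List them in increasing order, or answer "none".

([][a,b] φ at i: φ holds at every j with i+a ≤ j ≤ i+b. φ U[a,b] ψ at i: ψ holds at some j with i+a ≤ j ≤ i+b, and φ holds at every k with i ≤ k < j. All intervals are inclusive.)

0, 1, 2, 3, 4

Evaluate at each i in [0,8]:
  i=0: ✓ (rhs at j=0)
  i=1: ✓ (rhs at j=1)
  i=2: ✓ (rhs at j=2)
  i=3: ✓ (rhs at j=3)
  i=4: ✓ (rhs at j=4)
  i=5: ✗ (no rhs in [5,6])
  i=6: ✗ (no rhs in [6,7])
  i=7: ✗ (no rhs in [7,8])
  i=8: ✗ (no rhs in [8,9])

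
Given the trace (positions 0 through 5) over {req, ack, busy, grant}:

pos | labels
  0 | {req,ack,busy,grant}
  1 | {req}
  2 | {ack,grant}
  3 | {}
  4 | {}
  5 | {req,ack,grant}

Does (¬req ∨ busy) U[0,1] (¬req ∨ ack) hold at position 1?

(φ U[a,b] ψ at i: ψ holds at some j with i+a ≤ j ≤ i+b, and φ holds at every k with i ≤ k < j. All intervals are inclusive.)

Need some j in [1,2] with (¬req ∨ ack), and (¬req ∨ busy) at every k in [1,j-1].
  j=1: (¬req ∨ ack) false.
  j=2: (¬req ∨ ack) holds, but (¬req ∨ busy) fails at k=1 → not this j.
No j in the window works → until fails.

No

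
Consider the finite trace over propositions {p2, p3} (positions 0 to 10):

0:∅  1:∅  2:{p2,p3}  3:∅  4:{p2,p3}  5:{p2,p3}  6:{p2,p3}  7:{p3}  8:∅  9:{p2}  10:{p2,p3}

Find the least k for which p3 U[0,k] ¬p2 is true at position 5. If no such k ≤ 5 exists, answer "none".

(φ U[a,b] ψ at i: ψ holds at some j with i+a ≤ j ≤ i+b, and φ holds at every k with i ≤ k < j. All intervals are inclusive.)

2

Need earliest j ≥ 5 with ¬p2, and p3 at every k in [5,j-1].
  j=5: rhs fails.
  j=6: rhs fails.
  j=7: rhs holds; lhs holds on [5,6]. k = 2.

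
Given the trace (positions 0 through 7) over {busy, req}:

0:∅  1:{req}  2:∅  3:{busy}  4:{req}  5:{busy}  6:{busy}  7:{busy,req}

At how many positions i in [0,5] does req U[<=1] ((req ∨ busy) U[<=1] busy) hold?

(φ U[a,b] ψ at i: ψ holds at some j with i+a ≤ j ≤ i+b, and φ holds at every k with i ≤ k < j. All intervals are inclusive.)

3

Evaluate at each i in [0,5]:
  i=0: ✗ (no rhs in [0,1])
  i=1: ✗ (no rhs in [1,2])
  i=2: ✗ (lhs fails at k=2 before rhs at j=3)
  i=3: ✓ (rhs at j=3)
  i=4: ✓ (rhs at j=4)
  i=5: ✓ (rhs at j=5)
Positions where it holds: {3, 4, 5} → 3.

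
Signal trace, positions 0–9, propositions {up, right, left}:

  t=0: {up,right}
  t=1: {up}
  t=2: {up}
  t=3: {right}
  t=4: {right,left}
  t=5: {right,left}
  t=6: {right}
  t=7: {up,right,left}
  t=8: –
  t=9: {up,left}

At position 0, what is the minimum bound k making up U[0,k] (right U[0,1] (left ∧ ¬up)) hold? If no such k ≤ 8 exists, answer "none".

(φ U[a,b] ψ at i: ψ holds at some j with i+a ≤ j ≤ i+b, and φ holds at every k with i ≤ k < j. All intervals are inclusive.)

Need earliest j ≥ 0 with (right U[0,1] (left ∧ ¬up)), and up at every k in [0,j-1].
  j=0: rhs fails.
  j=1: rhs fails.
  j=2: rhs fails.
  j=3: rhs holds; lhs holds on [0,2]. k = 3.

3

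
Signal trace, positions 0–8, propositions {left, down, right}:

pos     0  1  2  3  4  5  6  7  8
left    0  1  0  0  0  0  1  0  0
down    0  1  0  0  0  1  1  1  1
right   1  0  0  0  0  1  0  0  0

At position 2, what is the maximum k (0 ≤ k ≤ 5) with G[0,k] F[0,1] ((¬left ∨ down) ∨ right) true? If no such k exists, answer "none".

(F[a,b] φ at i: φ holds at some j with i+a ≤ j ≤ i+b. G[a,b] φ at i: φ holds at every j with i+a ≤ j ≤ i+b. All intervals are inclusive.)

F[0,1] ((¬left ∨ down) ∨ right) must hold from j=2 onward; find where it first fails.
  j=2: holds
  j=3: holds
  j=4: holds
  j=5: holds
  j=6: holds
  j=7: holds
Holds through j=7; largest k = 5.

5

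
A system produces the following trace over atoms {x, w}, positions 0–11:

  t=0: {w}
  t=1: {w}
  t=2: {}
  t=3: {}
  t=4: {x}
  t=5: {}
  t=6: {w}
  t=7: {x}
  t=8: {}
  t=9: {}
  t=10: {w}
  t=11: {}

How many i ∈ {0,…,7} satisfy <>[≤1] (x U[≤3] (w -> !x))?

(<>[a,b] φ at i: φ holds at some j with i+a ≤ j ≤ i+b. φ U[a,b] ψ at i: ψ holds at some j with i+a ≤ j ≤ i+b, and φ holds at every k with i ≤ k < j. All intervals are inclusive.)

Evaluate at each i in [0,7]:
  i=0: ✓ (witness j=0)
  i=1: ✓ (witness j=1)
  i=2: ✓ (witness j=2)
  i=3: ✓ (witness j=3)
  i=4: ✓ (witness j=4)
  i=5: ✓ (witness j=5)
  i=6: ✓ (witness j=6)
  i=7: ✓ (witness j=7)
Positions where it holds: {0, 1, 2, 3, 4, 5, 6, 7} → 8.

8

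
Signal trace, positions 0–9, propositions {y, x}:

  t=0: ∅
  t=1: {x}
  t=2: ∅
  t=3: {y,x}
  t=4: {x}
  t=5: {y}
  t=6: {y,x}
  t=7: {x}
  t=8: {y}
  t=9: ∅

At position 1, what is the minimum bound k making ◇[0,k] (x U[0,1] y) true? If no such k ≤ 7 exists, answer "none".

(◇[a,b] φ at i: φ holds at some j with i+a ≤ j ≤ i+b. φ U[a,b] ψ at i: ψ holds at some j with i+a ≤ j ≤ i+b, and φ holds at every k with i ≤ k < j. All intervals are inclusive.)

Scan j = 1,2,… for (x U[0,1] y):
  j=1: fails
  j=2: fails
  j=3: holds
First hit at j=3, so smallest k = 3-1 = 2.

2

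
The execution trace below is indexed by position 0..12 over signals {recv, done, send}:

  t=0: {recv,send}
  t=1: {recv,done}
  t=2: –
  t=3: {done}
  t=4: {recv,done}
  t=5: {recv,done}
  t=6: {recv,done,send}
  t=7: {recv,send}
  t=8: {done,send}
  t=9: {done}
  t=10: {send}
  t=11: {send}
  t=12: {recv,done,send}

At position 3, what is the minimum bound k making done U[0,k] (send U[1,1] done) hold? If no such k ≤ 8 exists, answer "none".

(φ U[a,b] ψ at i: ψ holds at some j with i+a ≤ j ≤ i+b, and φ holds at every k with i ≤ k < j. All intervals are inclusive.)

Need earliest j ≥ 3 with (send U[1,1] done), and done at every k in [3,j-1].
  j=3: rhs fails.
  j=4: rhs fails.
  j=5: rhs fails.
  j=6: rhs fails.
  j=7: rhs holds; lhs holds on [3,6]. k = 4.

4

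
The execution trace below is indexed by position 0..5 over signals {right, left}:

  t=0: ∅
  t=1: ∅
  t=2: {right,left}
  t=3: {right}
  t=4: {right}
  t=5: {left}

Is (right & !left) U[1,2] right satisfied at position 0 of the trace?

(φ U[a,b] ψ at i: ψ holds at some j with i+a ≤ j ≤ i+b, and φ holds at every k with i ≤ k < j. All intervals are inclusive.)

No

Need some j in [1,2] with right, and (right & !left) at every k in [0,j-1].
  j=1: right false.
  j=2: right holds, but (right & !left) fails at k=0 → not this j.
No j in the window works → until fails.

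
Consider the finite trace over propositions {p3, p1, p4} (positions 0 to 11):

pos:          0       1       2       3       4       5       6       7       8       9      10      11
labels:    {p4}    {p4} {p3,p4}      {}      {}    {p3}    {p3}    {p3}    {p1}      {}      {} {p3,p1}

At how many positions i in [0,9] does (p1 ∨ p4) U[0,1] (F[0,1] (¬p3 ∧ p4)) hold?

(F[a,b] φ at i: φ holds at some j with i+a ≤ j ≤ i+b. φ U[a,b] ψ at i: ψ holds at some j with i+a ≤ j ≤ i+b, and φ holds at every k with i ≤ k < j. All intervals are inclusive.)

Evaluate at each i in [0,9]:
  i=0: ✓ (rhs at j=0)
  i=1: ✓ (rhs at j=1)
  i=2: ✗ (no rhs in [2,3])
  i=3: ✗ (no rhs in [3,4])
  i=4: ✗ (no rhs in [4,5])
  i=5: ✗ (no rhs in [5,6])
  i=6: ✗ (no rhs in [6,7])
  i=7: ✗ (no rhs in [7,8])
  i=8: ✗ (no rhs in [8,9])
  i=9: ✗ (no rhs in [9,10])
Positions where it holds: {0, 1} → 2.

2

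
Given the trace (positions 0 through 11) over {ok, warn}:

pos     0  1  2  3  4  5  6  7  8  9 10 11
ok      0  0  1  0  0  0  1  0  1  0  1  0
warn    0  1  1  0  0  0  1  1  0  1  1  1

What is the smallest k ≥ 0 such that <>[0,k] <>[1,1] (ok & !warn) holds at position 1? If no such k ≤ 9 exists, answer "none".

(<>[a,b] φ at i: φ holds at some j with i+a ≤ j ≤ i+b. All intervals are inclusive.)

6

Scan j = 1,2,… for <>[1,1] (ok & !warn):
  j=1: fails
  j=2: fails
  j=3: fails
  j=4: fails
  j=5: fails
  j=6: fails
  j=7: holds
First hit at j=7, so smallest k = 7-1 = 6.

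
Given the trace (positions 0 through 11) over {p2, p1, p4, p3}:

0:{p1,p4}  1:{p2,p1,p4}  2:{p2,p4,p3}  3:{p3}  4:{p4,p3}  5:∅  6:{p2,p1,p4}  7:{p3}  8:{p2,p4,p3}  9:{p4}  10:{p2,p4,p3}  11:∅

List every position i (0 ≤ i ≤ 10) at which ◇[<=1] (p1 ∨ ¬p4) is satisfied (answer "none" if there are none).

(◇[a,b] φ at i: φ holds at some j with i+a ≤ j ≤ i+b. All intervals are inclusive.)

Evaluate at each i in [0,10]:
  i=0: ✓ (witness j=0)
  i=1: ✓ (witness j=1)
  i=2: ✓ (witness j=3)
  i=3: ✓ (witness j=3)
  i=4: ✓ (witness j=5)
  i=5: ✓ (witness j=5)
  i=6: ✓ (witness j=6)
  i=7: ✓ (witness j=7)
  i=8: ✗ (none in [8,9])
  i=9: ✗ (none in [9,10])
  i=10: ✓ (witness j=11)

0, 1, 2, 3, 4, 5, 6, 7, 10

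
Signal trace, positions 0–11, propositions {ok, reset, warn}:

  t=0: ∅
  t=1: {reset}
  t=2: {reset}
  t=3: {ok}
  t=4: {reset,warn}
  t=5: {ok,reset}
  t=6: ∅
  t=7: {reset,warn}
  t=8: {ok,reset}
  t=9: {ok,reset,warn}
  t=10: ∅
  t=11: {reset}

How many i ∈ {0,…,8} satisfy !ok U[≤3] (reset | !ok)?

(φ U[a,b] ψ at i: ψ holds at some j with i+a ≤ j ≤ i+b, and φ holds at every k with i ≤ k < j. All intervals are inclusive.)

Evaluate at each i in [0,8]:
  i=0: ✓ (rhs at j=0)
  i=1: ✓ (rhs at j=1)
  i=2: ✓ (rhs at j=2)
  i=3: ✗ (lhs fails at k=3 before rhs at j=4)
  i=4: ✓ (rhs at j=4)
  i=5: ✓ (rhs at j=5)
  i=6: ✓ (rhs at j=6)
  i=7: ✓ (rhs at j=7)
  i=8: ✓ (rhs at j=8)
Positions where it holds: {0, 1, 2, 4, 5, 6, 7, 8} → 8.

8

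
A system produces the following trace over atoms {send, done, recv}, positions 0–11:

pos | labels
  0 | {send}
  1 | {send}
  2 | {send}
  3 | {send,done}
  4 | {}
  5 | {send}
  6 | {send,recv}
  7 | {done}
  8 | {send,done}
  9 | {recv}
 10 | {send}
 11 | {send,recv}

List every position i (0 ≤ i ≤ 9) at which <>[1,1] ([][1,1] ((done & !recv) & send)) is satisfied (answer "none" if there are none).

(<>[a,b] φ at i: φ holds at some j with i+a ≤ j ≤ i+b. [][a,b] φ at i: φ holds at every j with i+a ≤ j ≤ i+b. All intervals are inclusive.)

Evaluate at each i in [0,9]:
  i=0: ✗ (none in [1,1])
  i=1: ✓ (witness j=2)
  i=2: ✗ (none in [3,3])
  i=3: ✗ (none in [4,4])
  i=4: ✗ (none in [5,5])
  i=5: ✗ (none in [6,6])
  i=6: ✓ (witness j=7)
  i=7: ✗ (none in [8,8])
  i=8: ✗ (none in [9,9])
  i=9: ✗ (none in [10,10])

1, 6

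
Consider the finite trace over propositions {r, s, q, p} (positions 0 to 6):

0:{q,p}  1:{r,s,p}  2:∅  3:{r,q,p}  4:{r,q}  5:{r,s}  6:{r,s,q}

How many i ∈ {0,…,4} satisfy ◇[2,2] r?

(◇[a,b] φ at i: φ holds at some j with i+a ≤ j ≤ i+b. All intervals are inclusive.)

4

Evaluate at each i in [0,4]:
  i=0: ✗ (none in [2,2])
  i=1: ✓ (witness j=3)
  i=2: ✓ (witness j=4)
  i=3: ✓ (witness j=5)
  i=4: ✓ (witness j=6)
Positions where it holds: {1, 2, 3, 4} → 4.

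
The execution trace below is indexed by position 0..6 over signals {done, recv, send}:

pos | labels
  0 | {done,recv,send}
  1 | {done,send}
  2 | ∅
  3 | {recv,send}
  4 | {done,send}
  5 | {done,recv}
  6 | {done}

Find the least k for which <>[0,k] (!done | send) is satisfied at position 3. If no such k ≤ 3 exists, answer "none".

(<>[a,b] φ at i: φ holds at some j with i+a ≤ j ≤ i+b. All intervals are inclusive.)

Scan j = 3,4,… for (!done | send):
  j=3: holds
First hit at j=3, so smallest k = 3-3 = 0.

0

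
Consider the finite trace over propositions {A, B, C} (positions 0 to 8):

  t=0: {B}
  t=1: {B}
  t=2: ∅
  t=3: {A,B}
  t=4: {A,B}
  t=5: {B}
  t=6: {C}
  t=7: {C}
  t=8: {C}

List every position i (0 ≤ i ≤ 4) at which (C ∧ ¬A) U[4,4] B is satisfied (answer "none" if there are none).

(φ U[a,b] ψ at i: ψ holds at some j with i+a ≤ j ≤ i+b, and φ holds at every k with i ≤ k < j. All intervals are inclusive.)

none

Evaluate at each i in [0,4]:
  i=0: ✗ (lhs fails at k=0 before rhs at j=4)
  i=1: ✗ (lhs fails at k=1 before rhs at j=5)
  i=2: ✗ (no rhs in [6,6])
  i=3: ✗ (no rhs in [7,7])
  i=4: ✗ (no rhs in [8,8])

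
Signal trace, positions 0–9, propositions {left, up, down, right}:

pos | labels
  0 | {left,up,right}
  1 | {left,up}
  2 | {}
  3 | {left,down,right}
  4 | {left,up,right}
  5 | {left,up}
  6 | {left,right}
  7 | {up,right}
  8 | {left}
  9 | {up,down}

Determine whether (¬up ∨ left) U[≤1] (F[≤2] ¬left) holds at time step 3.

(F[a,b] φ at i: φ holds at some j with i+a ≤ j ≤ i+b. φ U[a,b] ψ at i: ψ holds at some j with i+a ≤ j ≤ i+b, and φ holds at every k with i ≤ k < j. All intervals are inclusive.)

Need some j in [3,4] with F[≤2] ¬left, and (¬up ∨ left) at every k in [3,j-1].
  j=3: F[≤2] ¬left — fails (none in [3,5]).
  j=4: F[≤2] ¬left — fails (none in [4,6]).
No j in the window works → until fails.

False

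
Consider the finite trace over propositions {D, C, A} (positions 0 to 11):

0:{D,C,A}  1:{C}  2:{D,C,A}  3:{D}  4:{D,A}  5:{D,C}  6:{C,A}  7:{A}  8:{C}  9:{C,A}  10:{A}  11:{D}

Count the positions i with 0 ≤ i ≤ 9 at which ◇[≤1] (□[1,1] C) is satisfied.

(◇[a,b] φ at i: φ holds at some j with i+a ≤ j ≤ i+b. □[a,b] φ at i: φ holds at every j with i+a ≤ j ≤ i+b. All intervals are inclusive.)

8

Evaluate at each i in [0,9]:
  i=0: ✓ (witness j=0)
  i=1: ✓ (witness j=1)
  i=2: ✗ (none in [2,3])
  i=3: ✓ (witness j=4)
  i=4: ✓ (witness j=4)
  i=5: ✓ (witness j=5)
  i=6: ✓ (witness j=7)
  i=7: ✓ (witness j=7)
  i=8: ✓ (witness j=8)
  i=9: ✗ (none in [9,10])
Positions where it holds: {0, 1, 3, 4, 5, 6, 7, 8} → 8.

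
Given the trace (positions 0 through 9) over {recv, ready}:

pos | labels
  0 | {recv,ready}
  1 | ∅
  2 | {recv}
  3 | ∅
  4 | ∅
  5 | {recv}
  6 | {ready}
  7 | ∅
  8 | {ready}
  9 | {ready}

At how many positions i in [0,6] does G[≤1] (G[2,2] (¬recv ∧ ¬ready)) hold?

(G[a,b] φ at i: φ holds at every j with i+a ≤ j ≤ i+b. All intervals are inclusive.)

Evaluate at each i in [0,6]:
  i=0: ✗ (fails at j=0)
  i=1: ✓ (all of [1,2])
  i=2: ✗ (fails at j=3)
  i=3: ✗ (fails at j=3)
  i=4: ✗ (fails at j=4)
  i=5: ✗ (fails at j=6)
  i=6: ✗ (fails at j=6)
Positions where it holds: {1} → 1.

1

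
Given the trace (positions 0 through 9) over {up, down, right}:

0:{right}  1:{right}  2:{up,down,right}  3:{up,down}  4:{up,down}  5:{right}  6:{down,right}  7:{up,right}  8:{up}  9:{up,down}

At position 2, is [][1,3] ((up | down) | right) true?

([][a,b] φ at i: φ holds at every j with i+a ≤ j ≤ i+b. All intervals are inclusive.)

Holds

Check ((up | down) | right) at every j in [3,5]:
  j=3: true
  j=4: true
  j=5: true
All positions satisfy it → formula holds.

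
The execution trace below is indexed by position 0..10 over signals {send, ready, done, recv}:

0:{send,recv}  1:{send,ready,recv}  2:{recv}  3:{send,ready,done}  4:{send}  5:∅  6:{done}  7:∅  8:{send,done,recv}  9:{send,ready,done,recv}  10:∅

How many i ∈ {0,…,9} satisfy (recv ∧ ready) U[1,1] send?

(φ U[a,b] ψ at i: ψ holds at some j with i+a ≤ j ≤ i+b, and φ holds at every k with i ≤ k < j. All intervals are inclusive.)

0

Evaluate at each i in [0,9]:
  i=0: ✗ (lhs fails at k=0 before rhs at j=1)
  i=1: ✗ (no rhs in [2,2])
  i=2: ✗ (lhs fails at k=2 before rhs at j=3)
  i=3: ✗ (lhs fails at k=3 before rhs at j=4)
  i=4: ✗ (no rhs in [5,5])
  i=5: ✗ (no rhs in [6,6])
  i=6: ✗ (no rhs in [7,7])
  i=7: ✗ (lhs fails at k=7 before rhs at j=8)
  i=8: ✗ (lhs fails at k=8 before rhs at j=9)
  i=9: ✗ (no rhs in [10,10])
Positions where it holds: {} → 0.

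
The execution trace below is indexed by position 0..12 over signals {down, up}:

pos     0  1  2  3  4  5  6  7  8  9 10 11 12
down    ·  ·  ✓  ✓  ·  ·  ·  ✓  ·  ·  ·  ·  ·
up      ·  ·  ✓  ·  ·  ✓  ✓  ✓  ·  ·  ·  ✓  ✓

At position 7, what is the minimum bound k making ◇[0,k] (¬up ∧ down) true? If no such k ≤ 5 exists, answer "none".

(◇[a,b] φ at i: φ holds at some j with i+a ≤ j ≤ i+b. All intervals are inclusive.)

Scan j = 7,8,… for (¬up ∧ down):
  j=7: fails
  j=8: fails
  j=9: fails
  j=10: fails
  j=11: fails
  j=12: fails
No j in [7,12] satisfies it → none.

none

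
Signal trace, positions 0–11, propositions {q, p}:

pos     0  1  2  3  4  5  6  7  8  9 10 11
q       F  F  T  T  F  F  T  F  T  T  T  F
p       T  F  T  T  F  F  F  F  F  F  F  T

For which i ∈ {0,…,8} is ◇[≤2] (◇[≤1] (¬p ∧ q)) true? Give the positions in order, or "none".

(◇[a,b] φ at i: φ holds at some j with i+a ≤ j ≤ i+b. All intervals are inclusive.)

Evaluate at each i in [0,8]:
  i=0: ✗ (none in [0,2])
  i=1: ✗ (none in [1,3])
  i=2: ✗ (none in [2,4])
  i=3: ✓ (witness j=5)
  i=4: ✓ (witness j=5)
  i=5: ✓ (witness j=5)
  i=6: ✓ (witness j=6)
  i=7: ✓ (witness j=7)
  i=8: ✓ (witness j=8)

3, 4, 5, 6, 7, 8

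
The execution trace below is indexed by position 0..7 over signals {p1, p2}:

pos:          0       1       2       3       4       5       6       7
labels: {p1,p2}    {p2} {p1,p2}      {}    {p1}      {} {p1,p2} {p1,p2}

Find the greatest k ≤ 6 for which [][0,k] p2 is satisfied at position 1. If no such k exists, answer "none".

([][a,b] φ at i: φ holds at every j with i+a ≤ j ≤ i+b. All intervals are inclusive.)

p2 must hold from j=1 onward; find where it first fails.
  j=1: holds
  j=2: holds
  j=3: fails
Holds on [1,2], so largest k = 1.

1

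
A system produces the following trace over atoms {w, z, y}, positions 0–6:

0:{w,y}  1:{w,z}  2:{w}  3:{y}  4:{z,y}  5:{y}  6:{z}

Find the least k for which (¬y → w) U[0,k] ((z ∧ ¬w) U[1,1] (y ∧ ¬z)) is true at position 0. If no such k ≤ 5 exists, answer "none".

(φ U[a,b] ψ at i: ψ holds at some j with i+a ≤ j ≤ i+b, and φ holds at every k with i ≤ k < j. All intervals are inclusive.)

4

Need earliest j ≥ 0 with ((z ∧ ¬w) U[1,1] (y ∧ ¬z)), and (¬y → w) at every k in [0,j-1].
  j=0: rhs fails.
  j=1: rhs fails.
  j=2: rhs fails.
  j=3: rhs fails.
  j=4: rhs holds; lhs holds on [0,3]. k = 4.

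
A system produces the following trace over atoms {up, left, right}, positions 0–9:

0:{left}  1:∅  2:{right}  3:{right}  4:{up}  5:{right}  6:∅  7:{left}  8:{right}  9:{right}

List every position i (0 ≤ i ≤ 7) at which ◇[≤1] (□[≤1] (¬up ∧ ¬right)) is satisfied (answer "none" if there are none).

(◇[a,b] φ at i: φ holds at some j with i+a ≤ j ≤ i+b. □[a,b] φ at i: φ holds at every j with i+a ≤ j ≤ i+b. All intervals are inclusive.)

Evaluate at each i in [0,7]:
  i=0: ✓ (witness j=0)
  i=1: ✗ (none in [1,2])
  i=2: ✗ (none in [2,3])
  i=3: ✗ (none in [3,4])
  i=4: ✗ (none in [4,5])
  i=5: ✓ (witness j=6)
  i=6: ✓ (witness j=6)
  i=7: ✗ (none in [7,8])

0, 5, 6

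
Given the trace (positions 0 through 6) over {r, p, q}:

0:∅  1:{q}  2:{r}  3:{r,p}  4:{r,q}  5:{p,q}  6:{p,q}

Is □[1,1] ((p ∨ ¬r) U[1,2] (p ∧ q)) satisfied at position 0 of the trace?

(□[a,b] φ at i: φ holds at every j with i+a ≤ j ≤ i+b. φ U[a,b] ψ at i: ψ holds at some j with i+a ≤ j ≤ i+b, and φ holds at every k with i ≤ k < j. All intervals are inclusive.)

Check ((p ∨ ¬r) U[1,2] (p ∧ q)) at every j in [1,1]:
  j=1: fails
Fails at j=1 → formula fails.

No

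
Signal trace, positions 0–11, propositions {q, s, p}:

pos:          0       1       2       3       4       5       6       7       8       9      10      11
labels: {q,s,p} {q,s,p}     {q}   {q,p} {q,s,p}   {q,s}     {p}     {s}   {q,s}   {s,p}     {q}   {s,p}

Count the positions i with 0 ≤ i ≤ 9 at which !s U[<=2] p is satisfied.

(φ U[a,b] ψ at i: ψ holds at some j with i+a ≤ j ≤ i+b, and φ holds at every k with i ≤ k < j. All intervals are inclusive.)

7

Evaluate at each i in [0,9]:
  i=0: ✓ (rhs at j=0)
  i=1: ✓ (rhs at j=1)
  i=2: ✓ (rhs at j=3; lhs holds on [2,2])
  i=3: ✓ (rhs at j=3)
  i=4: ✓ (rhs at j=4)
  i=5: ✗ (lhs fails at k=5 before rhs at j=6)
  i=6: ✓ (rhs at j=6)
  i=7: ✗ (lhs fails at k=7 before rhs at j=9)
  i=8: ✗ (lhs fails at k=8 before rhs at j=9)
  i=9: ✓ (rhs at j=9)
Positions where it holds: {0, 1, 2, 3, 4, 6, 9} → 7.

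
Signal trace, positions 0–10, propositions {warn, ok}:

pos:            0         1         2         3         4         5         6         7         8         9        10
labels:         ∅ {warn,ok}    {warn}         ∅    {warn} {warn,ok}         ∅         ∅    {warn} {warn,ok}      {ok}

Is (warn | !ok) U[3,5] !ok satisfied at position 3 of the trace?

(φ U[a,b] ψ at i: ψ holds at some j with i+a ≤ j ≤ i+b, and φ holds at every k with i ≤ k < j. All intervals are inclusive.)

Need some j in [6,8] with !ok, and (warn | !ok) at every k in [3,j-1].
  j=6: !ok holds; (warn | !ok) holds at every k in [3,5] → satisfied.

Yes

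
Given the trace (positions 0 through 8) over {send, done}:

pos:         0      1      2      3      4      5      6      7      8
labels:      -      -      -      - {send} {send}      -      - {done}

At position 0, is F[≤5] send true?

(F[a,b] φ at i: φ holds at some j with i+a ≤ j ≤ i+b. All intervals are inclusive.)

Check send at each j in [0,5]:
  j=0: false
  j=1: false
  j=2: false
  j=3: false
  j=4: true
  j=5: true
Found at j=4 → formula holds.

Yes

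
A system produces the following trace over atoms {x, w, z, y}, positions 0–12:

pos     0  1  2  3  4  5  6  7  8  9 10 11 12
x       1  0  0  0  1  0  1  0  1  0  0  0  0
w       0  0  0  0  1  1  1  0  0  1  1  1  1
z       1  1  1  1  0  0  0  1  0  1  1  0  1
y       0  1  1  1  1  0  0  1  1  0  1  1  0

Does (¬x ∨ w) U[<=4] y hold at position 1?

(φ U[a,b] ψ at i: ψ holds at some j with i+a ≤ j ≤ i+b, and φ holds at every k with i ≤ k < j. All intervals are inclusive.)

Holds

Need some j in [1,5] with y, and (¬x ∨ w) at every k in [1,j-1].
  j=1: y holds; no prefix to check → satisfied.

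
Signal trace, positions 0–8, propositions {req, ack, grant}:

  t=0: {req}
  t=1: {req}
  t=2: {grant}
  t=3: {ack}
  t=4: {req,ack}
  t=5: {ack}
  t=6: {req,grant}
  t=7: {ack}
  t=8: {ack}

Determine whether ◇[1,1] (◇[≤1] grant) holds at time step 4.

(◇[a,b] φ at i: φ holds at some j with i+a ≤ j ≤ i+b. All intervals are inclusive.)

Holds

Check ◇[≤1] grant at each j in [5,5]:
  j=5: holds (witness at 6)
Found at j=5 → formula holds.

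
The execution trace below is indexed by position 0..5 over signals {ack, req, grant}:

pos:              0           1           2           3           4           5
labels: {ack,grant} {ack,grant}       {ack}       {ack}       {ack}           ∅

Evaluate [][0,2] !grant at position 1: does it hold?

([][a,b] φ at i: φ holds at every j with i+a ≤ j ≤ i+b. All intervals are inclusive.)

False

Check !grant at every j in [1,3]:
  j=1: false
  j=2: true
  j=3: true
Fails at j=1 → formula fails.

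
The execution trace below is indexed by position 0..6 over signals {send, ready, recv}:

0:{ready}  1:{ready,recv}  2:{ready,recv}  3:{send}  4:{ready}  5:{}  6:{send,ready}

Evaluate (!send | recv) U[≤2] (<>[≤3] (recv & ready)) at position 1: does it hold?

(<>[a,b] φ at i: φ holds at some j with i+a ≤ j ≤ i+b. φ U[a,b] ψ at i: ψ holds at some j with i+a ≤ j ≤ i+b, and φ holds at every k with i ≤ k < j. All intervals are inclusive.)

Holds

Need some j in [1,3] with <>[≤3] (recv & ready), and (!send | recv) at every k in [1,j-1].
  j=1: <>[≤3] (recv & ready) holds; no prefix to check → satisfied.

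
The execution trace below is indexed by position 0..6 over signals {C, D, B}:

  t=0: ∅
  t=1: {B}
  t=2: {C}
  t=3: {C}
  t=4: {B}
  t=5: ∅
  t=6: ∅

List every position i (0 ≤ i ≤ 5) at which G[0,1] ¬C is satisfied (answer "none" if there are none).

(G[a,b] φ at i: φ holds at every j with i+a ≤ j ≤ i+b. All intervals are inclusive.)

Evaluate at each i in [0,5]:
  i=0: ✓ (all of [0,1])
  i=1: ✗ (fails at j=2)
  i=2: ✗ (fails at j=2)
  i=3: ✗ (fails at j=3)
  i=4: ✓ (all of [4,5])
  i=5: ✓ (all of [5,6])

0, 4, 5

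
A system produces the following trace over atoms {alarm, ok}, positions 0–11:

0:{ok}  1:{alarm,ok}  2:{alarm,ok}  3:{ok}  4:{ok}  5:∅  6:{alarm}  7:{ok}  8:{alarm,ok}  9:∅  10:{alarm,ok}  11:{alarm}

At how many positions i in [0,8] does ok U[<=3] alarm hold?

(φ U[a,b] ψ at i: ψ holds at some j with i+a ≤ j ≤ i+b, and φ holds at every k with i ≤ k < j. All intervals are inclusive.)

Evaluate at each i in [0,8]:
  i=0: ✓ (rhs at j=1; lhs holds on [0,0])
  i=1: ✓ (rhs at j=1)
  i=2: ✓ (rhs at j=2)
  i=3: ✗ (lhs fails at k=5 before rhs at j=6)
  i=4: ✗ (lhs fails at k=5 before rhs at j=6)
  i=5: ✗ (lhs fails at k=5 before rhs at j=6)
  i=6: ✓ (rhs at j=6)
  i=7: ✓ (rhs at j=8; lhs holds on [7,7])
  i=8: ✓ (rhs at j=8)
Positions where it holds: {0, 1, 2, 6, 7, 8} → 6.

6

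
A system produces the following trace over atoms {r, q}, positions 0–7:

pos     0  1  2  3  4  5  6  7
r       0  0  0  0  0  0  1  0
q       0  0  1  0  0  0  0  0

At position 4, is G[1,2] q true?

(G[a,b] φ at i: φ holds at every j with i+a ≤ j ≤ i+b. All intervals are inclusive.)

False

Check q at every j in [5,6]:
  j=5: false
  j=6: false
Fails at j=5 → formula fails.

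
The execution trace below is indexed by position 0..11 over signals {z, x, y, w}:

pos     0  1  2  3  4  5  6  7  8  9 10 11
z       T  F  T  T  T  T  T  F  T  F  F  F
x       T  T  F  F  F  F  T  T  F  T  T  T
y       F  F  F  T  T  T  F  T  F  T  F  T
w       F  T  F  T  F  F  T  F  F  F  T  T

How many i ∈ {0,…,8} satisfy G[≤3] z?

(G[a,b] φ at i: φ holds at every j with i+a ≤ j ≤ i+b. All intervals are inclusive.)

2

Evaluate at each i in [0,8]:
  i=0: ✗ (fails at j=1)
  i=1: ✗ (fails at j=1)
  i=2: ✓ (all of [2,5])
  i=3: ✓ (all of [3,6])
  i=4: ✗ (fails at j=7)
  i=5: ✗ (fails at j=7)
  i=6: ✗ (fails at j=7)
  i=7: ✗ (fails at j=7)
  i=8: ✗ (fails at j=9)
Positions where it holds: {2, 3} → 2.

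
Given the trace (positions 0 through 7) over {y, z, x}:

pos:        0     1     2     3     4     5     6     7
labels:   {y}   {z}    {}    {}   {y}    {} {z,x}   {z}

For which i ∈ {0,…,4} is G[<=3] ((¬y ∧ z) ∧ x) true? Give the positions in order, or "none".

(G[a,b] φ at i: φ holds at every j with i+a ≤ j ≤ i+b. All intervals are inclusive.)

Evaluate at each i in [0,4]:
  i=0: ✗ (fails at j=0)
  i=1: ✗ (fails at j=1)
  i=2: ✗ (fails at j=2)
  i=3: ✗ (fails at j=3)
  i=4: ✗ (fails at j=4)

none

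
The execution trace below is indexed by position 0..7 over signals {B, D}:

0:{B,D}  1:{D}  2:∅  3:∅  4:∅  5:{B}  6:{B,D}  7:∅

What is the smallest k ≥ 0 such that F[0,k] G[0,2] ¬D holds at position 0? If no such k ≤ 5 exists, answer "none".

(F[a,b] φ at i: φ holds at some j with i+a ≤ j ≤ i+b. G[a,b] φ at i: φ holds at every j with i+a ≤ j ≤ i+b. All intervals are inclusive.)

Scan j = 0,1,… for G[0,2] ¬D:
  j=0: fails
  j=1: fails
  j=2: holds
First hit at j=2, so smallest k = 2-0 = 2.

2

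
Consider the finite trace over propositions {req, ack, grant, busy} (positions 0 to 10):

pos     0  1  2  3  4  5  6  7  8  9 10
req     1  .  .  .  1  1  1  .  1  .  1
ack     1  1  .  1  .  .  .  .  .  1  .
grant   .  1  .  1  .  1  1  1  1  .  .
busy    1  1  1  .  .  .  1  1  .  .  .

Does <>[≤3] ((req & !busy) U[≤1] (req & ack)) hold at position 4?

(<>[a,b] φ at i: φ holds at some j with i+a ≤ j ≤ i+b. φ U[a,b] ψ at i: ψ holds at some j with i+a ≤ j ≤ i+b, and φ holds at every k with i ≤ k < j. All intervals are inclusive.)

Check ((req & !busy) U[≤1] (req & ack)) at each j in [4,7]:
  j=4: fails
  j=5: fails
  j=6: fails
  j=7: fails
No position in the window satisfies it → formula fails.

Does not hold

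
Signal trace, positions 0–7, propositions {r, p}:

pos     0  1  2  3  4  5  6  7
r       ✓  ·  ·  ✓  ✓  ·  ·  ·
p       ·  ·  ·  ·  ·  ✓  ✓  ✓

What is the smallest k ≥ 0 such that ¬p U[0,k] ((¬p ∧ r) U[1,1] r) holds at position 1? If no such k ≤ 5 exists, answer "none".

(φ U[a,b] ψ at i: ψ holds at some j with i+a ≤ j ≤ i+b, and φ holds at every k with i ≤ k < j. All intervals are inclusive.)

Need earliest j ≥ 1 with ((¬p ∧ r) U[1,1] r), and ¬p at every k in [1,j-1].
  j=1: rhs fails.
  j=2: rhs fails.
  j=3: rhs holds; lhs holds on [1,2]. k = 2.

2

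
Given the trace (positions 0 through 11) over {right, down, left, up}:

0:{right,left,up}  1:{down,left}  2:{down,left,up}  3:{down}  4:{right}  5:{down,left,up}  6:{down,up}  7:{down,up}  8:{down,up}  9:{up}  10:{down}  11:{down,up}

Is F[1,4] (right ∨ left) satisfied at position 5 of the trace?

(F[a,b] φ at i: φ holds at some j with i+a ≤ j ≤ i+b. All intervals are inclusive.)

No

Check (right ∨ left) at each j in [6,9]:
  j=6: false
  j=7: false
  j=8: false
  j=9: false
No position in the window satisfies it → formula fails.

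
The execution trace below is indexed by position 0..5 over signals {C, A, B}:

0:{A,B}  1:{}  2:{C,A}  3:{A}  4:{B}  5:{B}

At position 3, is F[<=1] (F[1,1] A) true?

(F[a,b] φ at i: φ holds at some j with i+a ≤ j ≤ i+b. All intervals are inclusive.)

Check F[1,1] A at each j in [3,4]:
  j=3: fails (none in [4,4])
  j=4: fails (none in [5,5])
No position in the window satisfies it → formula fails.

Does not hold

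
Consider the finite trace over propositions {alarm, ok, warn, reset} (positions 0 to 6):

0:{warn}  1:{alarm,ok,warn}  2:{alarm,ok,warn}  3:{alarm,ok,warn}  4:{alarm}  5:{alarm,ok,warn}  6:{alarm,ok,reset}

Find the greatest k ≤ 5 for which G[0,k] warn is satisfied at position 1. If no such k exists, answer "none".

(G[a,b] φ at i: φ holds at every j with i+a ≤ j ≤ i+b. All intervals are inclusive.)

warn must hold from j=1 onward; find where it first fails.
  j=1: holds
  j=2: holds
  j=3: holds
  j=4: fails
Holds on [1,3], so largest k = 2.

2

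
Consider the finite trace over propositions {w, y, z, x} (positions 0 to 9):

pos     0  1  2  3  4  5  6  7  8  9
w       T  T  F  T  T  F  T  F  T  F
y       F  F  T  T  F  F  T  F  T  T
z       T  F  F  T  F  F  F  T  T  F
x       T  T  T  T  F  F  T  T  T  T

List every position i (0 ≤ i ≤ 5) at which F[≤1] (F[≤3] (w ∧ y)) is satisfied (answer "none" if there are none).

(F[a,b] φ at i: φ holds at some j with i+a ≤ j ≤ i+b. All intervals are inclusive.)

0, 1, 2, 3, 4, 5

Evaluate at each i in [0,5]:
  i=0: ✓ (witness j=0)
  i=1: ✓ (witness j=1)
  i=2: ✓ (witness j=2)
  i=3: ✓ (witness j=3)
  i=4: ✓ (witness j=4)
  i=5: ✓ (witness j=5)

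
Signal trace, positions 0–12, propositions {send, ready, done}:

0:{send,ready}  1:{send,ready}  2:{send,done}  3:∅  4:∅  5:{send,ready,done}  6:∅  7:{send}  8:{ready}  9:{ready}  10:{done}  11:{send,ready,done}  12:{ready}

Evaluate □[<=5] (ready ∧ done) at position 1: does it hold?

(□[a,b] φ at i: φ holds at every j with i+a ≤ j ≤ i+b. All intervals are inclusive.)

Does not hold

Check (ready ∧ done) at every j in [1,6]:
  j=1: false
  j=2: false
  j=3: false
  j=4: false
  j=5: true
  j=6: false
Fails at j=1 → formula fails.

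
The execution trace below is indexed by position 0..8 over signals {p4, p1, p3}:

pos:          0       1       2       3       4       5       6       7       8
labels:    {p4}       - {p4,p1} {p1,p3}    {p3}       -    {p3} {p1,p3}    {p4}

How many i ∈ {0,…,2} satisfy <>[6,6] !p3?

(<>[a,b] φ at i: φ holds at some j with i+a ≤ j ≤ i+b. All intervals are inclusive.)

Evaluate at each i in [0,2]:
  i=0: ✗ (none in [6,6])
  i=1: ✗ (none in [7,7])
  i=2: ✓ (witness j=8)
Positions where it holds: {2} → 1.

1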